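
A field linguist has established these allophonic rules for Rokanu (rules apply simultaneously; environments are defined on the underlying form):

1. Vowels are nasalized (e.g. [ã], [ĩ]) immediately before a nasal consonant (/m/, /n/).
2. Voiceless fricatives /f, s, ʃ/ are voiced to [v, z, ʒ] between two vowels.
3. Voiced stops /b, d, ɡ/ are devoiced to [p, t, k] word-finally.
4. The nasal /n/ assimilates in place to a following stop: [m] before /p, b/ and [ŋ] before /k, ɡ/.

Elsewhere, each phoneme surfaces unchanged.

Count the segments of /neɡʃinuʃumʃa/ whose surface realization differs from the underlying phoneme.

3

Segments that undergo a rule: /i/ → [ĩ] (rule 1); /ʃ/ → [ʒ] (rule 2); /u/ → [ũ] (rule 1).
All other segments surface unchanged.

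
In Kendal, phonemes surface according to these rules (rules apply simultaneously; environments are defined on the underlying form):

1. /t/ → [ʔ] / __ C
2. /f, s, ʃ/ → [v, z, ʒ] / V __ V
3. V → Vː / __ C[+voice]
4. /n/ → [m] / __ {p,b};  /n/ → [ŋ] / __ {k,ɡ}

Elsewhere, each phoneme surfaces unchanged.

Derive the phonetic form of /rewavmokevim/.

/r/ — not in any rule's target class → [r].
/e/ meets the environment for rule 3 (before a voiced consonant) → [eː].
/w/ — not in any rule's target class → [w].
Rule 3 applies to /a/ (between /w/ and /v/: before a voiced consonant) → [aː].
/v/ — not in any rule's target class → [v].
/m/ — not in any rule's target class → [m].
/o/ — between /m/ and /k/; rule 3 does not apply here → [o].
/k/ stays [k].
/e/ — between /k/ and /v/, before a voiced consonant — surfaces as [eː] (rule 3).
/v/ stays [v].
/i/ (between /v/ and /m/): before a voiced consonant, so rule 3 applies → [iː].
/m/ stays [m].

[reːwaːvmokeːviːm]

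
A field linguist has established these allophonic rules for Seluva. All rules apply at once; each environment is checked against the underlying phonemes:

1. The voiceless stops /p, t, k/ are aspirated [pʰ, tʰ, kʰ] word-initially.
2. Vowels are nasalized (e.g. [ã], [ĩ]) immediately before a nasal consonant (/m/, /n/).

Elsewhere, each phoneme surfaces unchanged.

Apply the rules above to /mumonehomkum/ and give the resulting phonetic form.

[mũmõnehõmkũm]

/m/ (word-initial) is unaffected → [m].
/u/ meets the environment for rule 2 (before a nasal consonant) → [ũ].
/m/ (between /u/ and /o/): no rule targets it → [m].
/o/ — between /m/ and /n/, before a nasal consonant — surfaces as [õ] (rule 2).
/n/ (between /o/ and /e/) is unaffected → [n].
/e/ — between /n/ and /h/; rule 2 does not apply here → [e].
/h/ (between /e/ and /o/): no rule targets it → [h].
/o/ meets the environment for rule 2 (before a nasal consonant) → [õ].
/m/ (between /o/ and /k/) is unaffected → [m].
/k/ (between /m/ and /u/) is in the target of rule 1 but the environment (word-initially) is not met → [k].
/u/ (between /k/ and /m/): before a nasal consonant, so rule 2 applies → [ũ].
/m/ stays [m].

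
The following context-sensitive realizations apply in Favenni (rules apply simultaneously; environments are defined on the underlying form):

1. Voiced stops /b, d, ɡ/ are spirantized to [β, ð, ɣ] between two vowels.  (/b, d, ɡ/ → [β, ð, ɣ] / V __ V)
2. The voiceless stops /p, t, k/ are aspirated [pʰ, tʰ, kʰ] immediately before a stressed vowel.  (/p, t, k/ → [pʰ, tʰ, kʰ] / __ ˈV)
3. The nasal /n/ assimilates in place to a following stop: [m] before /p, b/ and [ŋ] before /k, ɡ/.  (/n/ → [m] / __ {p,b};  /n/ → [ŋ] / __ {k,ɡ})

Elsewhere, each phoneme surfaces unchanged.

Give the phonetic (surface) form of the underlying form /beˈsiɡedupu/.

[beˈsiɣeðupu]

/b/ — word-initial; rule 1 does not apply here → [b].
/ɡ/ (between /i/ and /e/) occurs between two vowels → [ɣ] by rule 1.
/d/ (between /e/ and /u/): between two vowels, so rule 1 applies → [ð].
/p/ (between /u/ and /u/) fails the environment for rule 2, so it stays [p].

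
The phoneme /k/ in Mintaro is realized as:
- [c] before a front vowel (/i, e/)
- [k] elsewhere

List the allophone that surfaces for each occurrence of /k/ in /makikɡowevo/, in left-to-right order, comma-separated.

Occurrence 1 (position 3): before a front vowel → [c].
Occurrence 2 (position 5): no conditioning environment matches → elsewhere allophone [k].

[c], [k]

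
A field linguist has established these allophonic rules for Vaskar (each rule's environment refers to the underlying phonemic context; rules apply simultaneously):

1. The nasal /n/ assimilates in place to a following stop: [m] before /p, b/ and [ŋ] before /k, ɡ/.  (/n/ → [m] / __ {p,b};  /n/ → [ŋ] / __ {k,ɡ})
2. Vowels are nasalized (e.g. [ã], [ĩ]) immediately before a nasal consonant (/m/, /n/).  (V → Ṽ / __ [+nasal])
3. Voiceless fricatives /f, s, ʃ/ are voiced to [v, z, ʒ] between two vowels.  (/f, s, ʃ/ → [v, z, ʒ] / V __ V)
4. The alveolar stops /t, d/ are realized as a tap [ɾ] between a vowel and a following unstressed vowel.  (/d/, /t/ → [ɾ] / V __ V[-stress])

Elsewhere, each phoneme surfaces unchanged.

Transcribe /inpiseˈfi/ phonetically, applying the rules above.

[ĩmpizeˈvi]

/i/ (word-initial) occurs before a nasal consonant → [ĩ] by rule 2.
/n/ meets the environment for rule 1 (before a labial or velar stop) → [m].
/i/ (between /p/ and /s/) is in the target of rule 2 but the environment (before a nasal consonant) is not met → [i].
/s/ meets the environment for rule 3 (between two vowels) → [z].
/e/ — between /s/ and /f/; rule 2 does not apply here → [e].
/f/ — between /e/ and /i/, between two vowels — surfaces as [v] (rule 3).
/i/ (word-final) is in the target of rule 2 but the environment (before a nasal consonant) is not met → [i].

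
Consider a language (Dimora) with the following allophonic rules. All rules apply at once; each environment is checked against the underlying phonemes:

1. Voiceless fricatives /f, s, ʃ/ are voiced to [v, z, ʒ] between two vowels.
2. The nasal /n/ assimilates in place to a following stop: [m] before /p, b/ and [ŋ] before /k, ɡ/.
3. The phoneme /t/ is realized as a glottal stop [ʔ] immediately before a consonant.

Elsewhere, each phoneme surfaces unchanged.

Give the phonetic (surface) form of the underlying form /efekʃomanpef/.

[evekʃomampef]

/e/ (word-initial): no rule targets it → [e].
Rule 1 applies to /f/ (between /e/ and /e/: between two vowels) → [v].
/e/ stays [e].
/k/ — not in any rule's target class → [k].
/ʃ/ (between /k/ and /o/): rule 1 targets it, but not between two vowels → unchanged [ʃ].
/o/ (between /ʃ/ and /m/): no rule targets it → [o].
/m/ (between /o/ and /a/): no rule targets it → [m].
/a/ — not in any rule's target class → [a].
/n/ (between /a/ and /p/) occurs before a labial or velar stop → [m] by rule 2.
/p/ — not in any rule's target class → [p].
/e/ stays [e].
/f/ (word-final) fails the environment for rule 1, so it stays [f].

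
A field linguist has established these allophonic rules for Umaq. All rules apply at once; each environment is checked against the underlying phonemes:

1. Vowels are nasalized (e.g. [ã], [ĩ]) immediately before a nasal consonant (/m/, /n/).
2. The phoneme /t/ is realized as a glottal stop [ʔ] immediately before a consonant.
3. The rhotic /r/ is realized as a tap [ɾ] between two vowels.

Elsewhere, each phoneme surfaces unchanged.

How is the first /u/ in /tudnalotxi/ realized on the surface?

/u/ (between /t/ and /d/): rule 1 targets it, but not before a nasal consonant → unchanged [u].

[u]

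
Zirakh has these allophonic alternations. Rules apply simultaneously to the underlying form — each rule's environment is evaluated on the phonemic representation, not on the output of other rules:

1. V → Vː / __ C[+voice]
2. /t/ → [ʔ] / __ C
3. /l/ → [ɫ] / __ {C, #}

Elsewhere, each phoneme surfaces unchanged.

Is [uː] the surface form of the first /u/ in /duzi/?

/u/ (between /d/ and /z/): before a voiced consonant, so rule 1 applies → [uː].
The actual realization is [uː], which matches [uː].

Yes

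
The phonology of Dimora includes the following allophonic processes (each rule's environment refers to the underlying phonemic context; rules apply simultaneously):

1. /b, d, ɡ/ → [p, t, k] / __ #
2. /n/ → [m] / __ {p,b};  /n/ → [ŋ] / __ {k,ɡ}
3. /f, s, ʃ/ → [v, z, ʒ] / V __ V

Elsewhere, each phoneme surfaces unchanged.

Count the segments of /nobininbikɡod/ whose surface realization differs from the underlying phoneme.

2

Segments that undergo a rule: /n/ → [m] (rule 2); /d/ → [t] (rule 1).
All other segments surface unchanged.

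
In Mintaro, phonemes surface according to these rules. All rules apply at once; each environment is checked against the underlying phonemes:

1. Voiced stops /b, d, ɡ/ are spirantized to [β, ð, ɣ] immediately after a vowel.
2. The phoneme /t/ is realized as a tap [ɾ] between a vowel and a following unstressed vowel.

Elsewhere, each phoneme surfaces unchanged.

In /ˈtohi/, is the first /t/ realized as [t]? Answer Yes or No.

/t/ (word-initial) is in the target of rule 2 but the environment (between a vowel and a following unstressed vowel) is not met → [t].
The actual realization is [t], which matches [t].

Yes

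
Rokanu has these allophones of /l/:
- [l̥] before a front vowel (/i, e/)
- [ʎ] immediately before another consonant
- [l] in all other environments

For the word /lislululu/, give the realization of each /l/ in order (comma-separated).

Occurrence 1 (position 1): before a front vowel (/i, e/) → [l̥].
Occurrence 2 (position 4): no conditioning environment matches → elsewhere allophone [l].
Occurrence 3 (position 6): no conditioning environment matches → elsewhere allophone [l].
Occurrence 4 (position 8): no conditioning environment matches → elsewhere allophone [l].

[l̥], [l], [l], [l]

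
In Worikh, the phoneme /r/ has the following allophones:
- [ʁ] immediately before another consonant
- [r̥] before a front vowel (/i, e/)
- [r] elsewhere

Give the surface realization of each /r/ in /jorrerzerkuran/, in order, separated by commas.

Occurrence 1 (position 3): immediately before another consonant → [ʁ].
Occurrence 2 (position 4): before a front vowel (/i, e/) → [r̥].
Occurrence 3 (position 6): immediately before another consonant → [ʁ].
Occurrence 4 (position 9): immediately before another consonant → [ʁ].
Occurrence 5 (position 12): no conditioning environment matches → elsewhere allophone [r].

[ʁ], [r̥], [ʁ], [ʁ], [r]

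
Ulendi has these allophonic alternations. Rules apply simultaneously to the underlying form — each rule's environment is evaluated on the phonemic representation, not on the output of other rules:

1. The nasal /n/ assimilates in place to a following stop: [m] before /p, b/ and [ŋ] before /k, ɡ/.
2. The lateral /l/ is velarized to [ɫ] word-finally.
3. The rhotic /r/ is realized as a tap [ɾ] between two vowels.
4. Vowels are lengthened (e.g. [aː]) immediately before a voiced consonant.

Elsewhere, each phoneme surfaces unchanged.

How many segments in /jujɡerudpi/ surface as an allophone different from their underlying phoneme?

Segments that undergo a rule: /u/ → [uː] (rule 4); /e/ → [eː] (rule 4); /r/ → [ɾ] (rule 3); /u/ → [uː] (rule 4).
All other segments surface unchanged.

4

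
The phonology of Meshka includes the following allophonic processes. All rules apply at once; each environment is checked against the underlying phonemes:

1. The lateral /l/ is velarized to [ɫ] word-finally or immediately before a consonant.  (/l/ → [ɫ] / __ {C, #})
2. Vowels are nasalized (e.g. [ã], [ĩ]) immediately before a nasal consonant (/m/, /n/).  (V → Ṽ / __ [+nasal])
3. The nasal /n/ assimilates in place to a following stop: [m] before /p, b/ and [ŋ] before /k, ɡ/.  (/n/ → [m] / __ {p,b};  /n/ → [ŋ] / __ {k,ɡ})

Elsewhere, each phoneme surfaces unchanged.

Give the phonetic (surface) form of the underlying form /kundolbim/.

/k/ (word-initial): no rule targets it → [k].
Rule 2 applies to /u/ (between /k/ and /n/: before a nasal consonant) → [ũ].
/n/ — between /u/ and /d/; rule 3 does not apply here → [n].
/d/ (between /n/ and /o/) is unaffected → [d].
/o/ (between /d/ and /l/) fails the environment for rule 2, so it stays [o].
/l/ — between /o/ and /b/, word-finally or immediately before a consonant — surfaces as [ɫ] (rule 1).
/b/ stays [b].
/i/ (between /b/ and /m/) occurs before a nasal consonant → [ĩ] by rule 2.
/m/ — not in any rule's target class → [m].

[kũndoɫbĩm]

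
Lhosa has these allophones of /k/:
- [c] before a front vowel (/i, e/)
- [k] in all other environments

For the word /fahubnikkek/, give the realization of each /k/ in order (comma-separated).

[k], [c], [k]

Occurrence 1 (position 8): no conditioning environment matches → elsewhere allophone [k].
Occurrence 2 (position 9): before a front vowel → [c].
Occurrence 3 (position 11): no conditioning environment matches → elsewhere allophone [k].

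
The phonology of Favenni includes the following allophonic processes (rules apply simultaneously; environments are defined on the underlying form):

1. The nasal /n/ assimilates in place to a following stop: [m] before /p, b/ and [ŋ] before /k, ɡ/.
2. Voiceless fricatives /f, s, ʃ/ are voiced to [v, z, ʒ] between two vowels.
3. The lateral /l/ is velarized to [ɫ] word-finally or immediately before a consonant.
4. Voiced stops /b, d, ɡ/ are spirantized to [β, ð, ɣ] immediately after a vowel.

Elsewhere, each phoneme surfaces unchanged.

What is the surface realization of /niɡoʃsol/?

[niɣoʃsoɫ]

/n/ — word-initial; rule 1 does not apply here → [n].
/i/ (between /n/ and /ɡ/): no rule targets it → [i].
/ɡ/ (between /i/ and /o/) occurs immediately after a vowel → [ɣ] by rule 4.
/o/ — not in any rule's target class → [o].
/ʃ/ (between /o/ and /s/): rule 2 targets it, but not between two vowels → unchanged [ʃ].
/s/ (between /ʃ/ and /o/): rule 2 targets it, but not between two vowels → unchanged [s].
/o/ (between /s/ and /l/) is unaffected → [o].
/l/ meets the environment for rule 3 (word-finally or immediately before a consonant) → [ɫ].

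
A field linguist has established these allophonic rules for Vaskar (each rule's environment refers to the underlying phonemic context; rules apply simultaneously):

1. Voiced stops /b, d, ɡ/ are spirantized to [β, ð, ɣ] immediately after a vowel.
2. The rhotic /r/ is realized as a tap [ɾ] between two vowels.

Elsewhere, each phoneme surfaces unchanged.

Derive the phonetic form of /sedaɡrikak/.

[seðaɣrikak]

/s/ (word-initial) is unaffected → [s].
/e/ (between /s/ and /d/) is unaffected → [e].
/d/ meets the environment for rule 1 (immediately after a vowel) → [ð].
/a/ (between /d/ and /ɡ/): no rule targets it → [a].
/ɡ/ — between /a/ and /r/, immediately after a vowel — surfaces as [ɣ] (rule 1).
/r/ (between /ɡ/ and /i/) fails the environment for rule 2, so it stays [r].
/i/ (between /r/ and /k/): no rule targets it → [i].
/k/ (between /i/ and /a/): no rule targets it → [k].
/a/ (between /k/ and /k/) is unaffected → [a].
/k/ (word-final) is unaffected → [k].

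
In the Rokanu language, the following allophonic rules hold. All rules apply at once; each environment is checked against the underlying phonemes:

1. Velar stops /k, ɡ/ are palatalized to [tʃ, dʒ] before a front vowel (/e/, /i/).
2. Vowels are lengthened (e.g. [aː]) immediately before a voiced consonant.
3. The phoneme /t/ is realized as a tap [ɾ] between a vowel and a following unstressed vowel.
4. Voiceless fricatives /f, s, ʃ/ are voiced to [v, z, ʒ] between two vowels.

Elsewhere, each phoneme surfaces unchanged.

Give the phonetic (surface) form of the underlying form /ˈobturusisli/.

Rule 2 applies to /o/ (word-initial: before a voiced consonant) → [oː].
/t/ (between /b/ and /u/): rule 3 targets it, but not between a vowel and a following unstressed vowel → unchanged [t].
/u/ (between /t/ and /r/) occurs before a voiced consonant → [uː] by rule 2.
/u/ (between /r/ and /s/) is in the target of rule 2 but the environment (before a voiced consonant) is not met → [u].
Rule 4 applies to /s/ (between /u/ and /i/: between two vowels) → [z].
/i/ (between /s/ and /s/): rule 2 targets it, but not before a voiced consonant → unchanged [i].
/s/ (between /i/ and /l/) fails the environment for rule 4, so it stays [s].
/i/ (word-final) is in the target of rule 2 but the environment (before a voiced consonant) is not met → [i].

[ˈoːbtuːruzisli]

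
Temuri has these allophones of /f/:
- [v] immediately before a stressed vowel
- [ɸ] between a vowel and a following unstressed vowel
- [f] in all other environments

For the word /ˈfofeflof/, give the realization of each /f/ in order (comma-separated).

[v], [ɸ], [f], [f]

Occurrence 1 (position 1): immediately before a stressed vowel → [v].
Occurrence 2 (position 3): between a vowel and a following unstressed vowel → [ɸ].
Occurrence 3 (position 5): no conditioning environment matches → elsewhere allophone [f].
Occurrence 4 (position 8): no conditioning environment matches → elsewhere allophone [f].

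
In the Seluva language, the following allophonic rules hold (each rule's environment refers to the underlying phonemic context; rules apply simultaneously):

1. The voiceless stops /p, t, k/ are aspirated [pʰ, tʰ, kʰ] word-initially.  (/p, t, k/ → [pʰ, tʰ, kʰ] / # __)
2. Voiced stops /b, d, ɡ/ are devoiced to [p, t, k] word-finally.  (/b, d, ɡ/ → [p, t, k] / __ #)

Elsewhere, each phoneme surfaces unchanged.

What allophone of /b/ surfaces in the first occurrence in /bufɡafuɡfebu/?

[b]

/b/ (word-initial) is in the target of rule 2 but the environment (word-finally) is not met → [b].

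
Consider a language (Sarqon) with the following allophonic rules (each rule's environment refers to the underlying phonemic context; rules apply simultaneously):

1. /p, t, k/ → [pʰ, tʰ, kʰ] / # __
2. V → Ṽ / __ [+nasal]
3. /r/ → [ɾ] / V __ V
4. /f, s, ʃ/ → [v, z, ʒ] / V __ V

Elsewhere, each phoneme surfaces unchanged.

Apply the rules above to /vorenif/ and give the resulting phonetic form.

/v/ (word-initial) is unaffected → [v].
/o/ (between /v/ and /r/) fails the environment for rule 2, so it stays [o].
/r/ meets the environment for rule 3 (between two vowels) → [ɾ].
Rule 2 applies to /e/ (between /r/ and /n/: before a nasal consonant) → [ẽ].
/n/ — not in any rule's target class → [n].
/i/ — between /n/ and /f/; rule 2 does not apply here → [i].
/f/ (word-final): rule 4 targets it, but not between two vowels → unchanged [f].

[voɾẽnif]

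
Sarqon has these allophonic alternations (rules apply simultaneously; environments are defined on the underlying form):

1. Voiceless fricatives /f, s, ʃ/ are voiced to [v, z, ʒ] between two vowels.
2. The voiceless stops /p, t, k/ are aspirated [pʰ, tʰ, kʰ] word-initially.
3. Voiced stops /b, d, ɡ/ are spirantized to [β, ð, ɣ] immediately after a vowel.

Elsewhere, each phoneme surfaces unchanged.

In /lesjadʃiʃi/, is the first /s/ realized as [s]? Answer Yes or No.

/s/ (between /e/ and /j/) fails the environment for rule 1, so it stays [s].
The actual realization is [s], which matches [s].

Yes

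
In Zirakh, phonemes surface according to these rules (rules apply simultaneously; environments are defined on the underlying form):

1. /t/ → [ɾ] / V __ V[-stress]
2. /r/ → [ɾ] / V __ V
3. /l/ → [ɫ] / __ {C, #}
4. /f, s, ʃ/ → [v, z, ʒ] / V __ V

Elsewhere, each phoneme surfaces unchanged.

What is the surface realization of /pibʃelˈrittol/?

[pibʃeɫˈrittoɫ]

/p/ stays [p].
/i/ (between /p/ and /b/): no rule targets it → [i].
/b/ (between /i/ and /ʃ/): no rule targets it → [b].
/ʃ/ — between /b/ and /e/; rule 4 does not apply here → [ʃ].
/e/ stays [e].
/l/ (between /e/ and /r/) occurs word-finally or immediately before a consonant → [ɫ] by rule 3.
/r/ (between /l/ and /i/) is in the target of rule 2 but the environment (between two vowels) is not met → [r].
/i/ — not in any rule's target class → [i].
/t/ — between /i/ and /t/; rule 1 does not apply here → [t].
/t/ (between /t/ and /o/) fails the environment for rule 1, so it stays [t].
/o/ (between /t/ and /l/): no rule targets it → [o].
/l/ (word-final): word-finally or immediately before a consonant, so rule 3 applies → [ɫ].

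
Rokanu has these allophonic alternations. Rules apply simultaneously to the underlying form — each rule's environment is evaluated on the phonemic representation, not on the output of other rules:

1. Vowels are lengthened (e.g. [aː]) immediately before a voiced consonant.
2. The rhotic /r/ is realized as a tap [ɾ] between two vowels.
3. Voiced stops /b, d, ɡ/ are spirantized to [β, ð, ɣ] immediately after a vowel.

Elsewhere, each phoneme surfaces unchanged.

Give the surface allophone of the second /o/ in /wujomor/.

[oː]

Rule 1 applies to /o/ (between /m/ and /r/: before a voiced consonant) → [oː].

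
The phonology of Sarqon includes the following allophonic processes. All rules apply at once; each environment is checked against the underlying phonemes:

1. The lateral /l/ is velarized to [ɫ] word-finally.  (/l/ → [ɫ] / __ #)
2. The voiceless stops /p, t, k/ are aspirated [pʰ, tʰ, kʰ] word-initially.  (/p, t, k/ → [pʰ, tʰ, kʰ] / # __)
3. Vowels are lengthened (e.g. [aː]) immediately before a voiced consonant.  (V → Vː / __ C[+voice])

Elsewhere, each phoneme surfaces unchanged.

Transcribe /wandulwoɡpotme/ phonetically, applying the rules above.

[waːnduːlwoːɡpotme]

/w/ — not in any rule's target class → [w].
Rule 3 applies to /a/ (between /w/ and /n/: before a voiced consonant) → [aː].
/n/ (between /a/ and /d/): no rule targets it → [n].
/d/ (between /n/ and /u/) is unaffected → [d].
Rule 3 applies to /u/ (between /d/ and /l/: before a voiced consonant) → [uː].
/l/ (between /u/ and /w/): rule 1 targets it, but not word-finally → unchanged [l].
/w/ (between /l/ and /o/): no rule targets it → [w].
/o/ meets the environment for rule 3 (before a voiced consonant) → [oː].
/ɡ/ — not in any rule's target class → [ɡ].
/p/ — between /ɡ/ and /o/; rule 2 does not apply here → [p].
/o/ (between /p/ and /t/): rule 3 targets it, but not before a voiced consonant → unchanged [o].
/t/ (between /o/ and /m/) fails the environment for rule 2, so it stays [t].
/m/ — not in any rule's target class → [m].
/e/ (word-final): rule 3 targets it, but not before a voiced consonant → unchanged [e].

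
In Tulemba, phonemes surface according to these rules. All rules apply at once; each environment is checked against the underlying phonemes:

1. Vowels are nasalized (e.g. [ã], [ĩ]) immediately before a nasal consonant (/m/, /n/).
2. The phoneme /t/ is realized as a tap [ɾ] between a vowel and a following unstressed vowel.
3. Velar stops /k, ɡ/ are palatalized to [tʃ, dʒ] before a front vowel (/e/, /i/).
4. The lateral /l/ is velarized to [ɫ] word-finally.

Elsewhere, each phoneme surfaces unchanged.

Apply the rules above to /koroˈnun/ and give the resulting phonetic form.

[korõˈnũn]

/k/ (word-initial): rule 3 targets it, but not before a front vowel → unchanged [k].
/o/ (between /k/ and /r/) is in the target of rule 1 but the environment (before a nasal consonant) is not met → [o].
/r/ stays [r].
/o/ (between /r/ and /n/) occurs before a nasal consonant → [õ] by rule 1.
/n/ (between /o/ and /u/): no rule targets it → [n].
/u/ (between /n/ and /n/): before a nasal consonant, so rule 1 applies → [ũ].
/n/ (word-final) is unaffected → [n].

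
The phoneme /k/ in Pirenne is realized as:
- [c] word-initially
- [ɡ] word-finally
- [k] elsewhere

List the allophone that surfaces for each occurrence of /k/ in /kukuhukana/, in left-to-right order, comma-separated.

[c], [k], [k]

Occurrence 1 (position 1): word-initially → [c].
Occurrence 2 (position 3): no conditioning environment matches → elsewhere allophone [k].
Occurrence 3 (position 7): no conditioning environment matches → elsewhere allophone [k].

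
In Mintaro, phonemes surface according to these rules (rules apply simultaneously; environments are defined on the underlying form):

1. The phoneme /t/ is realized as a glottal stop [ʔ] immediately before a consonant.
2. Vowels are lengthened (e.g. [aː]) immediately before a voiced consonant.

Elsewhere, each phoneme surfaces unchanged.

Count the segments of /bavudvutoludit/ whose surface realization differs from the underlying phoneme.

4

Segments that undergo a rule: /a/ → [aː] (rule 2); /u/ → [uː] (rule 2); /o/ → [oː] (rule 2); /u/ → [uː] (rule 2).
All other segments surface unchanged.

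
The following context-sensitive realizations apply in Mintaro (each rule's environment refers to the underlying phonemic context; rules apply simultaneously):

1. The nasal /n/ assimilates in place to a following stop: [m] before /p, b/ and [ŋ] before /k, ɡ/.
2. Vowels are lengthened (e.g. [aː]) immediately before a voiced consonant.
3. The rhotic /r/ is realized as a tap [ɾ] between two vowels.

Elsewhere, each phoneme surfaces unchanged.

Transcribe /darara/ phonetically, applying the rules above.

/d/ — not in any rule's target class → [d].
Rule 2 applies to /a/ (between /d/ and /r/: before a voiced consonant) → [aː].
/r/ meets the environment for rule 3 (between two vowels) → [ɾ].
/a/ meets the environment for rule 2 (before a voiced consonant) → [aː].
/r/ — between /a/ and /a/, between two vowels — surfaces as [ɾ] (rule 3).
/a/ — word-final; rule 2 does not apply here → [a].

[daːɾaːɾa]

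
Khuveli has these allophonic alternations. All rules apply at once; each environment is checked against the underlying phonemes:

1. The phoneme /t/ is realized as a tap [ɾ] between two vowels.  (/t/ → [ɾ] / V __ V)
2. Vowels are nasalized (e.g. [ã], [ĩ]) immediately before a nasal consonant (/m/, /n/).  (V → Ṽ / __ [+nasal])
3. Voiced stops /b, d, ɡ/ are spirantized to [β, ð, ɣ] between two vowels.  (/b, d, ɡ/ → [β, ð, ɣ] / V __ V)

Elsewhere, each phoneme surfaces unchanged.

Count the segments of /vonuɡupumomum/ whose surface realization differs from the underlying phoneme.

5

Segments that undergo a rule: /o/ → [õ] (rule 2); /ɡ/ → [ɣ] (rule 3); /u/ → [ũ] (rule 2); /o/ → [õ] (rule 2); /u/ → [ũ] (rule 2).
All other segments surface unchanged.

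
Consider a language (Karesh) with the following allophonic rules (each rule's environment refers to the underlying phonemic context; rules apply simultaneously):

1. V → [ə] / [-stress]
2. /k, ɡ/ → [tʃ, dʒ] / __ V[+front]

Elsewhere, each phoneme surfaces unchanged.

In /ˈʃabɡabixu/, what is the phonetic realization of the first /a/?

[a]

/a/ (between /ʃ/ and /b/) fails the environment for rule 1, so it stays [a].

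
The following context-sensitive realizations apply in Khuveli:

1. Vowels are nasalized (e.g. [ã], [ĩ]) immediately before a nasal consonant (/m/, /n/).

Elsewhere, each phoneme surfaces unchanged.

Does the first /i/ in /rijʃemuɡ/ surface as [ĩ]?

No

/i/ (between /r/ and /j/) is in the target of rule 1 but the environment (before a nasal consonant) is not met → [i].
The actual realization is [i], not [ĩ].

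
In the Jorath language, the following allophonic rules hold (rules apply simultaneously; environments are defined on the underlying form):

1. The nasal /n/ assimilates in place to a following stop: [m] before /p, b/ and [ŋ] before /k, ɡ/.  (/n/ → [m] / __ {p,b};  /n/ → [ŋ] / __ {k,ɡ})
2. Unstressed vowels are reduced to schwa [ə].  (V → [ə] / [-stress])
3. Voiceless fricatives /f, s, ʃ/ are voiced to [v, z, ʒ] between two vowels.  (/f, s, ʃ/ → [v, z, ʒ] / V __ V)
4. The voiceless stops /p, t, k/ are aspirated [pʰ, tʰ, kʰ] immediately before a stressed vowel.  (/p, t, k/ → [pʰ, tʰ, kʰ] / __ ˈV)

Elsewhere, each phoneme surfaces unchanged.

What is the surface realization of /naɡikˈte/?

[nəɡəkˈtʰe]

/n/ (word-initial) fails the environment for rule 1, so it stays [n].
Rule 2 applies to /a/ (between /n/ and /ɡ/: in an unstressed syllable) → [ə].
/i/ (between /ɡ/ and /k/): in an unstressed syllable, so rule 2 applies → [ə].
/k/ (between /i/ and /t/) fails the environment for rule 4, so it stays [k].
/t/ (between /k/ and /e/) occurs immediately before a stressed vowel → [tʰ] by rule 4.
/e/ (word-final): rule 2 targets it, but not in an unstressed syllable → unchanged [e].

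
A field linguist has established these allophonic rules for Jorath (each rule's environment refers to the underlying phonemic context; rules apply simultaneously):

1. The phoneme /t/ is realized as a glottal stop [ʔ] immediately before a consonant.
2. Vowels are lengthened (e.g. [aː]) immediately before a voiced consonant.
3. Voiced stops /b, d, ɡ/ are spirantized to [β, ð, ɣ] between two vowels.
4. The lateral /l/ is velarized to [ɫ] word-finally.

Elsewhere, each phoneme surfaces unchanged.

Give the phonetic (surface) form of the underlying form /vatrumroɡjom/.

[vaʔruːmroːɡjoːm]

/a/ (between /v/ and /t/): rule 2 targets it, but not before a voiced consonant → unchanged [a].
/t/ (between /a/ and /r/): immediately before a consonant, so rule 1 applies → [ʔ].
/u/ (between /r/ and /m/) occurs before a voiced consonant → [uː] by rule 2.
/o/ meets the environment for rule 2 (before a voiced consonant) → [oː].
/ɡ/ (between /o/ and /j/): rule 3 targets it, but not between two vowels → unchanged [ɡ].
/o/ meets the environment for rule 2 (before a voiced consonant) → [oː].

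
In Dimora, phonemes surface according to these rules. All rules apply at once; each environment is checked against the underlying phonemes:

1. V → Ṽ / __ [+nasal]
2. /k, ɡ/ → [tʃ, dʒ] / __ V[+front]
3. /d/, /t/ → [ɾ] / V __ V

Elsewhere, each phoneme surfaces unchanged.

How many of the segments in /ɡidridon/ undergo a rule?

3

Segments that undergo a rule: /ɡ/ → [dʒ] (rule 2); /d/ → [ɾ] (rule 3); /o/ → [õ] (rule 1).
All other segments surface unchanged.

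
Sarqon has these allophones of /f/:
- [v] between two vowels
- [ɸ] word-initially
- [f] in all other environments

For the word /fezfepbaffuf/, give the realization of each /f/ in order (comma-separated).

[ɸ], [f], [f], [f], [f]

Occurrence 1 (position 1): word-initially → [ɸ].
Occurrence 2 (position 4): no conditioning environment matches → elsewhere allophone [f].
Occurrence 3 (position 9): no conditioning environment matches → elsewhere allophone [f].
Occurrence 4 (position 10): no conditioning environment matches → elsewhere allophone [f].
Occurrence 5 (position 12): no conditioning environment matches → elsewhere allophone [f].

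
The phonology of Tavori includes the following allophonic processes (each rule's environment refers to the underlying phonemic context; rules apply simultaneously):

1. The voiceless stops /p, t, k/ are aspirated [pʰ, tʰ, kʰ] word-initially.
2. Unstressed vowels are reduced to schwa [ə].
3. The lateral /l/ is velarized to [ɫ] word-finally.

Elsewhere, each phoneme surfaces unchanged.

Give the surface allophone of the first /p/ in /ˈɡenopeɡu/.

/p/ (between /o/ and /e/): rule 1 targets it, but not word-initially → unchanged [p].

[p]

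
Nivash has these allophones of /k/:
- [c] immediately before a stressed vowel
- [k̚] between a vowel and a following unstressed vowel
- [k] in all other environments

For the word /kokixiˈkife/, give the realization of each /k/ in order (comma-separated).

[k], [k̚], [c]

Occurrence 1 (position 1): no conditioning environment matches → elsewhere allophone [k].
Occurrence 2 (position 3): between a vowel and a following unstressed vowel → [k̚].
Occurrence 3 (position 7): immediately before a stressed vowel → [c].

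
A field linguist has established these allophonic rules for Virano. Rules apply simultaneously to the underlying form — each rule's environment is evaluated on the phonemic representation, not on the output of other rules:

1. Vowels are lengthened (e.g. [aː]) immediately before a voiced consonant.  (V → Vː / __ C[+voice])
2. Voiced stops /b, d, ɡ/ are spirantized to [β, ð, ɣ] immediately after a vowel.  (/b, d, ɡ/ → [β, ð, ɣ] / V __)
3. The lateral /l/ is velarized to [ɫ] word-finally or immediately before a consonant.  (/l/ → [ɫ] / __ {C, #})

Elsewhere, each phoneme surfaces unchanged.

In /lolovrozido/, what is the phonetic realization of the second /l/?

[l]

/l/ — between /o/ and /o/; rule 3 does not apply here → [l].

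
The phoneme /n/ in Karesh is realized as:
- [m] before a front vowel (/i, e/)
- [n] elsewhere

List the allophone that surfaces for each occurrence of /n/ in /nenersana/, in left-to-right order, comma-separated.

[m], [m], [n]

Occurrence 1 (position 1): before a front vowel (/i, e/) → [m].
Occurrence 2 (position 3): before a front vowel (/i, e/) → [m].
Occurrence 3 (position 8): no conditioning environment matches → elsewhere allophone [n].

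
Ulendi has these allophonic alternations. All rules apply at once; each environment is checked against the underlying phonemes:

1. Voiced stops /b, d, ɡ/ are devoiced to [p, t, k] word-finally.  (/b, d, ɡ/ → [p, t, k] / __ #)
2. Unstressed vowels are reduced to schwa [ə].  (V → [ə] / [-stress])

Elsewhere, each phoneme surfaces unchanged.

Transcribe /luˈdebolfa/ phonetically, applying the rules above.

[ləˈdebəlfə]

/l/ stays [l].
/u/ meets the environment for rule 2 (in an unstressed syllable) → [ə].
/d/ — between /u/ and /e/; rule 1 does not apply here → [d].
/e/ (between /d/ and /b/) is in the target of rule 2 but the environment (in an unstressed syllable) is not met → [e].
/b/ (between /e/ and /o/) fails the environment for rule 1, so it stays [b].
Rule 2 applies to /o/ (between /b/ and /l/: in an unstressed syllable) → [ə].
/l/ stays [l].
/f/ (between /l/ and /a/) is unaffected → [f].
/a/ — word-final, in an unstressed syllable — surfaces as [ə] (rule 2).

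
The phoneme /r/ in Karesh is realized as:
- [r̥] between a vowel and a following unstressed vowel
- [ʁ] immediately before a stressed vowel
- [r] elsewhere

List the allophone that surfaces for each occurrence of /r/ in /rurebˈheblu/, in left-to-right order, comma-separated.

Occurrence 1 (position 1): no conditioning environment matches → elsewhere allophone [r].
Occurrence 2 (position 3): between a vowel and a following unstressed vowel → [r̥].

[r], [r̥]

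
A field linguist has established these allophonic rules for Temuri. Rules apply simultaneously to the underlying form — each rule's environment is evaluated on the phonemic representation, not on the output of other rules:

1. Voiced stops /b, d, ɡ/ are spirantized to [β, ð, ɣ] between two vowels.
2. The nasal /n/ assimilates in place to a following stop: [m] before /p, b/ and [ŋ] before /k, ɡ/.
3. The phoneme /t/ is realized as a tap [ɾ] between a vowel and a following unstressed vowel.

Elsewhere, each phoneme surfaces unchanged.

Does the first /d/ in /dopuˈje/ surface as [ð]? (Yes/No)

/d/ (word-initial) is in the target of rule 1 but the environment (between two vowels) is not met → [d].
The actual realization is [d], not [ð].

No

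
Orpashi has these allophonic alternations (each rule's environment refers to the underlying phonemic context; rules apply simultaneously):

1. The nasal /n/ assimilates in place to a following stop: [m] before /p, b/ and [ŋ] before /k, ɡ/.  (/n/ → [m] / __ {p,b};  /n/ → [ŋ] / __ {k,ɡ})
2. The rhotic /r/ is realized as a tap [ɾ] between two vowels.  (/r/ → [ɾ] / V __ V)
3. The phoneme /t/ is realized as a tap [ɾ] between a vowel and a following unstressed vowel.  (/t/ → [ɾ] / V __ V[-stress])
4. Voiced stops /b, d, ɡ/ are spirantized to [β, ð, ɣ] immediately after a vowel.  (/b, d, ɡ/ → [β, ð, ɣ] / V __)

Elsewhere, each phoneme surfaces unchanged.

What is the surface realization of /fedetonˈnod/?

[feðeɾonˈnoð]

/f/ (word-initial) is unaffected → [f].
/e/ stays [e].
/d/ — between /e/ and /e/, immediately after a vowel — surfaces as [ð] (rule 4).
/e/ (between /d/ and /t/) is unaffected → [e].
/t/ meets the environment for rule 3 (between a vowel and a following unstressed vowel) → [ɾ].
/o/ (between /t/ and /n/): no rule targets it → [o].
/n/ (between /o/ and /n/) fails the environment for rule 1, so it stays [n].
/n/ — between /n/ and /o/; rule 1 does not apply here → [n].
/o/ stays [o].
/d/ — word-final, immediately after a vowel — surfaces as [ð] (rule 4).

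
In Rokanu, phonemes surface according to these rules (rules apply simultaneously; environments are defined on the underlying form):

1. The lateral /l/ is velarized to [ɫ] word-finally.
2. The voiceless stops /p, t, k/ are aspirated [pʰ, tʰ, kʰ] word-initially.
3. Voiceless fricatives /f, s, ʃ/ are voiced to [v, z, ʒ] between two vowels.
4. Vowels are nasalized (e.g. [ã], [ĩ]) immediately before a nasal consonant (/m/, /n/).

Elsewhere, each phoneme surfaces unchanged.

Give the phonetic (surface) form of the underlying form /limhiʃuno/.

[lĩmhiʒũno]

/l/ (word-initial) fails the environment for rule 1, so it stays [l].
/i/ (between /l/ and /m/): before a nasal consonant, so rule 4 applies → [ĩ].
/m/ (between /i/ and /h/): no rule targets it → [m].
/h/ (between /m/ and /i/) is unaffected → [h].
/i/ (between /h/ and /ʃ/) is in the target of rule 4 but the environment (before a nasal consonant) is not met → [i].
/ʃ/ (between /i/ and /u/) occurs between two vowels → [ʒ] by rule 3.
/u/ meets the environment for rule 4 (before a nasal consonant) → [ũ].
/n/ — not in any rule's target class → [n].
/o/ (word-final) is in the target of rule 4 but the environment (before a nasal consonant) is not met → [o].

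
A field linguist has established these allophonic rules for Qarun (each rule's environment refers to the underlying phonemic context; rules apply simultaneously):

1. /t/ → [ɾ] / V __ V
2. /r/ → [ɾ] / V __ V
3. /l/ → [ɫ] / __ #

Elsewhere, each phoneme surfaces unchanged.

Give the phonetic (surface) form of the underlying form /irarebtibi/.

[iɾaɾebtibi]

/r/ — between /i/ and /a/, between two vowels — surfaces as [ɾ] (rule 2).
/r/ — between /a/ and /e/, between two vowels — surfaces as [ɾ] (rule 2).
/t/ (between /b/ and /i/) is in the target of rule 1 but the environment (between two vowels) is not met → [t].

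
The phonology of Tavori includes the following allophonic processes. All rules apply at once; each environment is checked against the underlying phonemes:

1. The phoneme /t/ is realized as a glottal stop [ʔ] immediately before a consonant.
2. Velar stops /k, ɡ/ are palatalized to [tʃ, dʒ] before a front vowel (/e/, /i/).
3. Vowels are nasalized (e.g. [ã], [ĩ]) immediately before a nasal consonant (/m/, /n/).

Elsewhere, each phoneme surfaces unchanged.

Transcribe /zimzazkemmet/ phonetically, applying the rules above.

/i/ — between /z/ and /m/, before a nasal consonant — surfaces as [ĩ] (rule 3).
/a/ (between /z/ and /z/) fails the environment for rule 3, so it stays [a].
/k/ (between /z/ and /e/) occurs before a front vowel → [tʃ] by rule 2.
/e/ — between /k/ and /m/, before a nasal consonant — surfaces as [ẽ] (rule 3).
/e/ (between /m/ and /t/) fails the environment for rule 3, so it stays [e].
/t/ (word-final) fails the environment for rule 1, so it stays [t].

[zĩmzaztʃẽmmet]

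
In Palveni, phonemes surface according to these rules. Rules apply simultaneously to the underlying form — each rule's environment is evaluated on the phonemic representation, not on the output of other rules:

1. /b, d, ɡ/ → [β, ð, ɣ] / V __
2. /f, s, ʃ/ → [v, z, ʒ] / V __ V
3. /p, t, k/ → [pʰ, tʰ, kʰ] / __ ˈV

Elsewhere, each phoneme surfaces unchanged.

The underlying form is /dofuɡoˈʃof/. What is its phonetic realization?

[dovuɣoˈʒof]

/d/ (word-initial): rule 1 targets it, but not immediately after a vowel → unchanged [d].
/o/ — not in any rule's target class → [o].
/f/ (between /o/ and /u/) occurs between two vowels → [v] by rule 2.
/u/ — not in any rule's target class → [u].
/ɡ/ (between /u/ and /o/): immediately after a vowel, so rule 1 applies → [ɣ].
/o/ (between /ɡ/ and /ʃ/): no rule targets it → [o].
/ʃ/ meets the environment for rule 2 (between two vowels) → [ʒ].
/o/ (between /ʃ/ and /f/): no rule targets it → [o].
/f/ (word-final) is in the target of rule 2 but the environment (between two vowels) is not met → [f].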